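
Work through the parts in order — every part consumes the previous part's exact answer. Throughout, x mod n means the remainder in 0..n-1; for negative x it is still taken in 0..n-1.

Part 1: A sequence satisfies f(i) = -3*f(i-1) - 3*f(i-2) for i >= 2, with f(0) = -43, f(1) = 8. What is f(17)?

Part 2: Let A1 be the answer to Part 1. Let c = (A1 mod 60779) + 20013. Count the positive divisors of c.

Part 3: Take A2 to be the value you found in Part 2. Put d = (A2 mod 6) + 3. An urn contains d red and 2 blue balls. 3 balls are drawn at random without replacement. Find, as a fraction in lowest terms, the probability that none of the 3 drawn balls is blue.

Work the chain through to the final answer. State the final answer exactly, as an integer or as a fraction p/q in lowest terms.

2/7

Part 1: f(2) = -3*(8) - 3*(-43) = 105; iterating: f(2)=105, f(3)=-339, f(4)=702, f(5)=-1089, f(6)=1161, f(7)=-216, f(8)=-2835, f(9)=9153, f(10)=-18954, f(11)=29403, f(12)=-31347, f(13)=5832, f(14)=76545, f(15)=-247131, f(16)=511758, f(17)=-793881; answer -793881
Part 2: A1 = -793881; c = 77038; 77038 = 2 * 13 * 2963; number of divisors = (1+1) * (1+1) * (1+1) = 8; answer 8
Part 3: A2 = 8; d = 5; total draws C(7,3) = 35; favorable C(5,3) = 10; P = 2/7; answer 2/7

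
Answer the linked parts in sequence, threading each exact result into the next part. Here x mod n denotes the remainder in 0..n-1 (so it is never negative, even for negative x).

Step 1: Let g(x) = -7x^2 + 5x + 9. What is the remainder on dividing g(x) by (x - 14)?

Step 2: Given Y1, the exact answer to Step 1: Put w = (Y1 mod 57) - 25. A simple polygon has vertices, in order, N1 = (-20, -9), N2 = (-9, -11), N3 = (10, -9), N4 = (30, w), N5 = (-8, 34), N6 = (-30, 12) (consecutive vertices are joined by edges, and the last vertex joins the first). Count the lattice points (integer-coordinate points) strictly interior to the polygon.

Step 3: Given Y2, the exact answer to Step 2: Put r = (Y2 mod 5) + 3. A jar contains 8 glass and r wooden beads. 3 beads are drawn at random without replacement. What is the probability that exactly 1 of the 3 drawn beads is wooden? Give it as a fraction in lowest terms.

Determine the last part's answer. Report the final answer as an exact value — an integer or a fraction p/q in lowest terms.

28/55

Step 1: remainder = value at the root: -7*(14)^2 + 5*(14)^1 + 9 = (-1372) + (70) + (9) = -1293; answer -1293
Step 2: Y1 = -1293; w = -7; cross terms: (-20*-11 - -9*-9)=139, (-9*-9 - 10*-11)=191, (10*-7 - 30*-9)=200, (30*34 - -8*-7)=964, (-8*12 - -30*34)=924, (-30*-9 - -20*12)=510; twice the area = |2928| = 2928; area = 1464; boundary points = 1 + 1 + 2 + 1 + 22 + 1 = 28; strictly interior points = area - boundary/2 + 1 = 1451; answer 1451
Step 3: Y2 = 1451; r = 4; total draws C(12,3) = 220; favorable C(4,1)*C(8,2) = 112; P = 28/55; answer 28/55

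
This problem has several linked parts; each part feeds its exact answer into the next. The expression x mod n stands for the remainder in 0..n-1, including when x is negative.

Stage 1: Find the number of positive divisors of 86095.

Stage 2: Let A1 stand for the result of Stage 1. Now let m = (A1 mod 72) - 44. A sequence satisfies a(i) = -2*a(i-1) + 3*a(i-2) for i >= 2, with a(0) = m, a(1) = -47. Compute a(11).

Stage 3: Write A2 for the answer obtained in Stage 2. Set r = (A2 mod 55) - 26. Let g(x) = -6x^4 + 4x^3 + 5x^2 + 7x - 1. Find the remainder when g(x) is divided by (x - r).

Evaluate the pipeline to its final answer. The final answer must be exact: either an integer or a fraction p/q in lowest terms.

-2667991

Stage 1: 86095 = 5 * 67 * 257; number of divisors = (1+1) * (1+1) * (1+1) = 8; answer 8
Stage 2: A1 = 8; m = -36; a(2) = -2*(-47) + 3*(-36) = -14; iterating: a(2)=-14, a(3)=-113, a(4)=184, a(5)=-707, a(6)=1966, a(7)=-6053, a(8)=18004, a(9)=-54167, a(10)=162346, a(11)=-487193; answer -487193
Stage 3: A2 = -487193; r = 26; remainder = value at the root: -6*(26)^4 + 4*(26)^3 + 5*(26)^2 + 7*(26)^1 - 1 = (-2741856) + (70304) + (3380) + (182) + (-1) = -2667991; answer -2667991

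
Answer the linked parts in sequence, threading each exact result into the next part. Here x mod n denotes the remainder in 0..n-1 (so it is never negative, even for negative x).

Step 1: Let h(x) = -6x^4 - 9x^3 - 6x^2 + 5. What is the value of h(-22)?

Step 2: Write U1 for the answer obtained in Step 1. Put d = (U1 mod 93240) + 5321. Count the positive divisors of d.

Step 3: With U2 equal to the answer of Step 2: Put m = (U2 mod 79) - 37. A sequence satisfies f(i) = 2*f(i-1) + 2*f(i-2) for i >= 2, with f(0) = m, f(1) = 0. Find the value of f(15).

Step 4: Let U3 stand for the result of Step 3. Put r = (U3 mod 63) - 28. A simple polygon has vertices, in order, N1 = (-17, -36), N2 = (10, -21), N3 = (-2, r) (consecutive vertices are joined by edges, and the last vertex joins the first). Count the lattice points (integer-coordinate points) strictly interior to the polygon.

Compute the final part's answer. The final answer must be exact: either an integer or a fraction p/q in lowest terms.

Step 1: -6*(-22)^4 - 9*(-22)^3 - 6*(-22)^2 + 5 = (-1405536) + (95832) + (-2904) + (5) = -1312603; answer -1312603
Step 2: U1 = -1312603; d = 91318; 91318 = 2 * 45659; number of divisors = (1+1) * (1+1) = 4; answer 4
Step 3: U2 = 4; m = -33; f(2) = 2*(0) + 2*(-33) = -66; iterating: f(2)=-66, f(3)=-132, f(4)=-396, f(5)=-1056, f(6)=-2904, f(7)=-7920, f(8)=-21648, f(9)=-59136, f(10)=-161568, f(11)=-441408, f(12)=-1205952, f(13)=-3294720, f(14)=-9001344, f(15)=-24592128; answer -24592128
Step 4: U3 = -24592128; r = 20; cross terms: (-17*-21 - 10*-36)=717, (10*20 - -2*-21)=158, (-2*-36 - -17*20)=412; twice the area = |1287| = 1287; area = 1287/2; boundary points = 3 + 1 + 1 = 5; strictly interior points = area - boundary/2 + 1 = 642; answer 642

642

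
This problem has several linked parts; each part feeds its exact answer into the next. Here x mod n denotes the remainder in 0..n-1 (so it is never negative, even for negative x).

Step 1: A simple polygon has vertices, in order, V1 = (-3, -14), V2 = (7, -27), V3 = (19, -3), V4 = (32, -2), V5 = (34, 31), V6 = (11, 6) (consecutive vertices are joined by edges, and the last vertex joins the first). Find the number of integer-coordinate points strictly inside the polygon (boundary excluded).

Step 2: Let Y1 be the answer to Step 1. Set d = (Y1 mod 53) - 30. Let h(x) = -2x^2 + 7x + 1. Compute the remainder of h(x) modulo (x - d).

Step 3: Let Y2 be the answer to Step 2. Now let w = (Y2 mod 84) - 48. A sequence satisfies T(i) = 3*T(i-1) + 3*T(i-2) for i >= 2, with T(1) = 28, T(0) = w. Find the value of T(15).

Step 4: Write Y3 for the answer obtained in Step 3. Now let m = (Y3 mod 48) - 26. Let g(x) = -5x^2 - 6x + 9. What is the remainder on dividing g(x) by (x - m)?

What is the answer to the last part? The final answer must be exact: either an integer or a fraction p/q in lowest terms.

-530

Step 1: cross terms: (-3*-27 - 7*-14)=179, (7*-3 - 19*-27)=492, (19*-2 - 32*-3)=58, (32*31 - 34*-2)=1060, (34*6 - 11*31)=-137, (11*-14 - -3*6)=-136; twice the area = |1516| = 1516; area = 758; boundary points = 1 + 12 + 1 + 1 + 1 + 2 = 18; strictly interior points = area - boundary/2 + 1 = 750; answer 750
Step 2: Y1 = 750; d = -22; remainder = value at the root: -2*(-22)^2 + 7*(-22)^1 + 1 = (-968) + (-154) + (1) = -1121; answer -1121
Step 3: Y2 = -1121; w = 7; T(2) = 3*(28) + 3*(7) = 105; iterating: T(2)=105, T(3)=399, T(4)=1512, T(5)=5733, T(6)=21735, T(7)=82404, T(8)=312417, T(9)=1184463, T(10)=4490640, T(11)=17025309, T(12)=64547847, T(13)=244719468, T(14)=927801945, T(15)=3517564239; answer 3517564239
Step 4: Y3 = 3517564239; m = -11; remainder = value at the root: -5*(-11)^2 - 6*(-11)^1 + 9 = (-605) + (66) + (9) = -530; answer -530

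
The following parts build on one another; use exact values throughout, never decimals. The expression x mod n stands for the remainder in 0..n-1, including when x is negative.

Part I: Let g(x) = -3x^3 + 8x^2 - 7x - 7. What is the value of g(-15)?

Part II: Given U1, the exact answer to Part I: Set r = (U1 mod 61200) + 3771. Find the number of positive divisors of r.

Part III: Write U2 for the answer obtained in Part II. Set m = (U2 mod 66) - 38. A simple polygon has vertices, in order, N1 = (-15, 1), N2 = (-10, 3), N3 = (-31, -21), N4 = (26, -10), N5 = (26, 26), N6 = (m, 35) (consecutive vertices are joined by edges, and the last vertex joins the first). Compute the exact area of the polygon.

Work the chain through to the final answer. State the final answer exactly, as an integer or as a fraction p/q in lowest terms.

4245/2

Part I: -3*(-15)^3 + 8*(-15)^2 - 7*(-15)^1 - 7 = (10125) + (1800) + (105) + (-7) = 12023; answer 12023
Part II: U1 = 12023; r = 15794; 15794 = 2 * 53 * 149; number of divisors = (1+1) * (1+1) * (1+1) = 8; answer 8
Part III: U2 = 8; m = -30; cross terms: (-15*3 - -10*1)=-35, (-10*-21 - -31*3)=303, (-31*-10 - 26*-21)=856, (26*26 - 26*-10)=936, (26*35 - -30*26)=1690, (-30*1 - -15*35)=495; twice the area = |4245| = 4245; area = 4245/2; answer 4245/2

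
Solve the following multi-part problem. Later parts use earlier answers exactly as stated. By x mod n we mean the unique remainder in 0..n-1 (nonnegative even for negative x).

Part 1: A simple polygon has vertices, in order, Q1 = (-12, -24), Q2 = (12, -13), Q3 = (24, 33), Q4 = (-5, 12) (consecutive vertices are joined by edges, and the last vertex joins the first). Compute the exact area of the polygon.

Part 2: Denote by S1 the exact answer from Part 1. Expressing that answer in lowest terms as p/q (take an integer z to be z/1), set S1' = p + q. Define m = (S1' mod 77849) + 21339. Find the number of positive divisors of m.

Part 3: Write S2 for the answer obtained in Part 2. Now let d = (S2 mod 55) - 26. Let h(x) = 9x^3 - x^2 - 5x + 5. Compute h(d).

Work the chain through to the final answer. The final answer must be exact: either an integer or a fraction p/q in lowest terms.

-9045

Part 1: cross terms: (-12*-13 - 12*-24)=444, (12*33 - 24*-13)=708, (24*12 - -5*33)=453, (-5*-24 - -12*12)=264; twice the area = |1869| = 1869; area = 1869/2; answer 1869/2
Part 2: S1 = 1869/2; threaded value p + q = 1871; m = 23210; 23210 = 2 * 5 * 11 * 211; number of divisors = (1+1) * (1+1) * (1+1) * (1+1) = 16; answer 16
Part 3: S2 = 16; d = -10; 9*(-10)^3 - 1*(-10)^2 - 5*(-10)^1 + 5 = (-9000) + (-100) + (50) + (5) = -9045; answer -9045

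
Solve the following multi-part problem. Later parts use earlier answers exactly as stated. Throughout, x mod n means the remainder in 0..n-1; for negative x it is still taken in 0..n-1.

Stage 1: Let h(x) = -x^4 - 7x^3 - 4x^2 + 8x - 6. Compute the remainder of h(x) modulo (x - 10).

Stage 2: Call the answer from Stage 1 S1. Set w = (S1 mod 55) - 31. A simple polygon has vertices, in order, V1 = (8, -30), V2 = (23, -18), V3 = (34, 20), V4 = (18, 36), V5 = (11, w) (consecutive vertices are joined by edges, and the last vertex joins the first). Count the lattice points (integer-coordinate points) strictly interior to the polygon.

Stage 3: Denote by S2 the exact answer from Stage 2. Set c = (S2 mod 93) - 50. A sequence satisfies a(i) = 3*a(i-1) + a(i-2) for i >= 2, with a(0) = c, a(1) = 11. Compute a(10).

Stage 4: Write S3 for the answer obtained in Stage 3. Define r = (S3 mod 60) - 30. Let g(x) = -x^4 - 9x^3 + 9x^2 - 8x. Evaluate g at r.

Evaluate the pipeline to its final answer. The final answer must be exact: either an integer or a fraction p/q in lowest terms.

Stage 1: remainder = value at the root: -1*(10)^4 - 7*(10)^3 - 4*(10)^2 + 8*(10)^1 - 6 = (-10000) + (-7000) + (-400) + (80) + (-6) = -17326; answer -17326
Stage 2: S1 = -17326; w = 23; cross terms: (8*-18 - 23*-30)=546, (23*20 - 34*-18)=1072, (34*36 - 18*20)=864, (18*23 - 11*36)=18, (11*-30 - 8*23)=-514; twice the area = |1986| = 1986; area = 993; boundary points = 3 + 1 + 16 + 1 + 1 = 22; strictly interior points = area - boundary/2 + 1 = 983; answer 983
Stage 3: S2 = 983; c = 3; a(2) = 3*(11) + 1*(3) = 36; iterating: a(2)=36, a(3)=119, a(4)=393, a(5)=1298, a(6)=4287, a(7)=14159, a(8)=46764, a(9)=154451, a(10)=510117; answer 510117
Stage 4: S3 = 510117; r = 27; -1*(27)^4 - 9*(27)^3 + 9*(27)^2 - 8*(27)^1 = (-531441) + (-177147) + (6561) + (-216) = -702243; answer -702243

-702243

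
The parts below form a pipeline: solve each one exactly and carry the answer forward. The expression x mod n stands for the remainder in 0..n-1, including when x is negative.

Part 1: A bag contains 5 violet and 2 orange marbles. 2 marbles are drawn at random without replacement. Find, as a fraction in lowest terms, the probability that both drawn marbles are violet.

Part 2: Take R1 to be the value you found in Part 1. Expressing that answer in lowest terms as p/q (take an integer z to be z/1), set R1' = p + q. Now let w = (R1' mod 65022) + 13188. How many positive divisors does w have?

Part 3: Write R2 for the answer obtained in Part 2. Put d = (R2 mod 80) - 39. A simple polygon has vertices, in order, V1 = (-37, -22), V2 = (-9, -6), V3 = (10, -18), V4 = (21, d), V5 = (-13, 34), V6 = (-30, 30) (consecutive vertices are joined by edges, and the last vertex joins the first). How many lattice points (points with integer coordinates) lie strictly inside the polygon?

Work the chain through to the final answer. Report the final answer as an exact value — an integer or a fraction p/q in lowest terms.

1440

Part 1: total draws C(7,2) = 21; favorable C(5,2) = 10; P = 10/21; answer 10/21
Part 2: R1 = 10/21; threaded value p + q = 31; w = 13219; 13219 is prime, so its only divisors are 1 and 13219; count = 2; answer 2
Part 3: R2 = 2; d = -37; cross terms: (-37*-6 - -9*-22)=24, (-9*-18 - 10*-6)=222, (10*-37 - 21*-18)=8, (21*34 - -13*-37)=233, (-13*30 - -30*34)=630, (-30*-22 - -37*30)=1770; twice the area = |2887| = 2887; area = 2887/2; boundary points = 4 + 1 + 1 + 1 + 1 + 1 = 9; strictly interior points = area - boundary/2 + 1 = 1440; answer 1440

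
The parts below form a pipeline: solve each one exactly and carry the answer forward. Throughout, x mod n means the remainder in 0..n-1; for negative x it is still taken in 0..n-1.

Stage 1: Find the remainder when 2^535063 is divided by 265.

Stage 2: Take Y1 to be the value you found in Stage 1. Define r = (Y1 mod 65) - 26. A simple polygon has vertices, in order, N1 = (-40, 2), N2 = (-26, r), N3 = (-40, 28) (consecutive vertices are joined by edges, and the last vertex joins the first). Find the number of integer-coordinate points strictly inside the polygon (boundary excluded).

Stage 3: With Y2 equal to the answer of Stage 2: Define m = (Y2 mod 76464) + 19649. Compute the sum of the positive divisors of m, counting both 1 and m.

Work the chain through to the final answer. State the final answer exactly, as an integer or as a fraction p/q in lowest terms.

24000

Stage 1: squarings mod 265: 2^1=2, 2^2=4, 2^4=16, 2^8=256, 2^16=81, 2^32=201, 2^64=121, 2^128=66, 2^256=116, 2^512=206, 2^1024=36, 2^2048=236, 2^4096=46, 2^8192=261, 2^16384=16, 2^32768=256, 2^65536=81, 2^131072=201, 2^262144=121, 2^524288=66; 2^535063 = 2^1 * 2^2 * 2^4 * 2^16 * 2^512 * 2^2048 * 2^8192 * 2^524288 = 18 (mod 265); answer 18
Stage 2: Y1 = 18; r = -8; cross terms: (-40*-8 - -26*2)=372, (-26*28 - -40*-8)=-1048, (-40*2 - -40*28)=1040; twice the area = |364| = 364; area = 182; boundary points = 2 + 2 + 26 = 30; strictly interior points = area - boundary/2 + 1 = 168; answer 168
Stage 3: Y2 = 168; m = 19817; 19817 = 7 * 19 * 149; sigma = (1 + 7) * (1 + 19) * (1 + 149) = 8 * 20 * 150 = 24000; answer 24000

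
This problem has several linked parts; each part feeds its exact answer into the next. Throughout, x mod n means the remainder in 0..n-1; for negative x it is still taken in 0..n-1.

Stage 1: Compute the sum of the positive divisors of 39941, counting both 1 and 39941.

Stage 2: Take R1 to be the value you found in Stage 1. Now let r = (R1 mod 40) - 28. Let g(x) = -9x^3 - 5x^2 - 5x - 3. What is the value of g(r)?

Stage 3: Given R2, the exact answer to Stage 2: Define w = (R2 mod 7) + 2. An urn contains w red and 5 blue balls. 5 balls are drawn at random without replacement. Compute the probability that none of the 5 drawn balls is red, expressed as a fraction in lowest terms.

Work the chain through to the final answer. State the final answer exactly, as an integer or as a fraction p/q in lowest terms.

Stage 1: 39941 = 11 * 3631; sigma = (1 + 11) * (1 + 3631) = 12 * 3632 = 43584; answer 43584
Stage 2: R1 = 43584; r = -4; -9*(-4)^3 - 5*(-4)^2 - 5*(-4)^1 - 3 = (576) + (-80) + (20) + (-3) = 513; answer 513
Stage 3: R2 = 513; w = 4; total draws C(9,5) = 126; favorable C(5,5) = 1; P = 1/126; answer 1/126

1/126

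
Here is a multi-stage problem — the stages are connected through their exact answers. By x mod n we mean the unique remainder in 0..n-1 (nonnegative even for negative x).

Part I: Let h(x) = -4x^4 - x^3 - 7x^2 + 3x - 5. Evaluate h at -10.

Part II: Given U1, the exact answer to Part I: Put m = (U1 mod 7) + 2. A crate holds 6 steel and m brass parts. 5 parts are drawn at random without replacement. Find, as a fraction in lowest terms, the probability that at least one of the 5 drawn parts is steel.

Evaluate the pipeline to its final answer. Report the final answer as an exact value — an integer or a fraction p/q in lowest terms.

131/132

Part I: -4*(-10)^4 - 1*(-10)^3 - 7*(-10)^2 + 3*(-10)^1 - 5 = (-40000) + (1000) + (-700) + (-30) + (-5) = -39735; answer -39735
Part II: U1 = -39735; m = 6; total draws C(12,5) = 792; complement C(6,5) = 6; favorable 792 - 6 = 786; P = 131/132; answer 131/132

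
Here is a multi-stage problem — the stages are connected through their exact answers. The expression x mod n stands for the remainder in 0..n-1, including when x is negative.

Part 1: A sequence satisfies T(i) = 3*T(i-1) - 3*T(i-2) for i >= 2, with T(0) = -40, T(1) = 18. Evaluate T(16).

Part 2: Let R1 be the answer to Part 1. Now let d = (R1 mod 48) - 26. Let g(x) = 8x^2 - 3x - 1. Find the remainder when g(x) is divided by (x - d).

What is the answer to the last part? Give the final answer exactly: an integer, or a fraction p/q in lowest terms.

Part 1: T(2) = 3*(18) - 3*(-40) = 174; iterating: T(2)=174, T(3)=468, T(4)=882, T(5)=1242, T(6)=1080, T(7)=-486, T(8)=-4698, T(9)=-12636, T(10)=-23814, T(11)=-33534, T(12)=-29160, T(13)=13122, T(14)=126846, T(15)=341172, T(16)=642978; answer 642978
Part 2: R1 = 642978; d = -8; remainder = value at the root: 8*(-8)^2 - 3*(-8)^1 - 1 = (512) + (24) + (-1) = 535; answer 535

535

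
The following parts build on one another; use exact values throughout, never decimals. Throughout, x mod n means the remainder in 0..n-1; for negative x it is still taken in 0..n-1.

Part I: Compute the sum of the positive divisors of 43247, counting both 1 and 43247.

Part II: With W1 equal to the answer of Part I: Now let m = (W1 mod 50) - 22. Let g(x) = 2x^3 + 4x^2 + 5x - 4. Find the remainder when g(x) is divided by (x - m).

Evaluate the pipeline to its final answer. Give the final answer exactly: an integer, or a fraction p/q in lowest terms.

Part I: 43247 = 59 * 733; sigma = (1 + 59) * (1 + 733) = 60 * 734 = 44040; answer 44040
Part II: W1 = 44040; m = 18; remainder = value at the root: 2*(18)^3 + 4*(18)^2 + 5*(18)^1 - 4 = (11664) + (1296) + (90) + (-4) = 13046; answer 13046

13046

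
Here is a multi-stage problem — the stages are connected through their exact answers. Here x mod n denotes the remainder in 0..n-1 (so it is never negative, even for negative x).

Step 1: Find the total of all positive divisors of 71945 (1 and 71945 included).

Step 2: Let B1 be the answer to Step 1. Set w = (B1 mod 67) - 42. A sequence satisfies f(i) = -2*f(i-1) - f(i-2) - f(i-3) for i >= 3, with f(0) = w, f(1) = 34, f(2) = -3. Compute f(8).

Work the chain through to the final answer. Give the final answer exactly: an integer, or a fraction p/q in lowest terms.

Step 1: 71945 = 5 * 14389; sigma = (1 + 5) * (1 + 14389) = 6 * 14390 = 86340; answer 86340
Step 2: B1 = 86340; w = 2; f(3) = -2*(-3) - 1*(34) - 1*(2) = -30; iterating: f(3)=-30, f(4)=29, f(5)=-25, f(6)=51, f(7)=-106, f(8)=186; answer 186

186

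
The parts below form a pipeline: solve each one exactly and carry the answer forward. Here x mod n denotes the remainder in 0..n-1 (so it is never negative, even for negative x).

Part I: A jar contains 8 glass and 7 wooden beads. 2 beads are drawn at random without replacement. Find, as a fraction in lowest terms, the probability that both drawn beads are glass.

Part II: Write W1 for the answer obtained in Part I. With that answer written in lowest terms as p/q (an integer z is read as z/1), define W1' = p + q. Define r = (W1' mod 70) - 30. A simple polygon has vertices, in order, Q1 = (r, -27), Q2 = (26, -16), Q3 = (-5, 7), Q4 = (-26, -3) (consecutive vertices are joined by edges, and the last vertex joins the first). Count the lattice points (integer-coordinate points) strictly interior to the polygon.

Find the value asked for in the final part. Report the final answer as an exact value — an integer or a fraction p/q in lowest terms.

921

Part I: total draws C(15,2) = 105; favorable C(8,2) = 28; P = 4/15; answer 4/15
Part II: W1 = 4/15; threaded value p + q = 19; r = -11; cross terms: (-11*-16 - 26*-27)=878, (26*7 - -5*-16)=102, (-5*-3 - -26*7)=197, (-26*-27 - -11*-3)=669; twice the area = |1846| = 1846; area = 923; boundary points = 1 + 1 + 1 + 3 = 6; strictly interior points = area - boundary/2 + 1 = 921; answer 921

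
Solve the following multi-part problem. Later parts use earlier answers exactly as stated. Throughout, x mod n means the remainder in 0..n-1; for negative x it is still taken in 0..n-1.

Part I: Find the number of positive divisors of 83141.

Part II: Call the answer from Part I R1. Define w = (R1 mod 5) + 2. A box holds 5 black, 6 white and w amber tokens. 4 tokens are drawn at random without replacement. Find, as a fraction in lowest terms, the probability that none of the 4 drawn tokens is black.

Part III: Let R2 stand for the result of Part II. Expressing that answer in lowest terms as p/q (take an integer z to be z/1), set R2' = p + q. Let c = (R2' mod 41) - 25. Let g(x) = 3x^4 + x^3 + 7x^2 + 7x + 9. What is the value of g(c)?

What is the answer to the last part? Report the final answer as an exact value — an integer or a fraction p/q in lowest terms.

985377

Part I: 83141 = 71 * 1171; number of divisors = (1+1) * (1+1) = 4; answer 4
Part II: R1 = 4; w = 6; total draws C(17,4) = 2380; favorable C(12,4) = 495; P = 99/476; answer 99/476
Part III: R2 = 99/476; threaded value p + q = 575; c = -24; 3*(-24)^4 + 1*(-24)^3 + 7*(-24)^2 + 7*(-24)^1 + 9 = (995328) + (-13824) + (4032) + (-168) + (9) = 985377; answer 985377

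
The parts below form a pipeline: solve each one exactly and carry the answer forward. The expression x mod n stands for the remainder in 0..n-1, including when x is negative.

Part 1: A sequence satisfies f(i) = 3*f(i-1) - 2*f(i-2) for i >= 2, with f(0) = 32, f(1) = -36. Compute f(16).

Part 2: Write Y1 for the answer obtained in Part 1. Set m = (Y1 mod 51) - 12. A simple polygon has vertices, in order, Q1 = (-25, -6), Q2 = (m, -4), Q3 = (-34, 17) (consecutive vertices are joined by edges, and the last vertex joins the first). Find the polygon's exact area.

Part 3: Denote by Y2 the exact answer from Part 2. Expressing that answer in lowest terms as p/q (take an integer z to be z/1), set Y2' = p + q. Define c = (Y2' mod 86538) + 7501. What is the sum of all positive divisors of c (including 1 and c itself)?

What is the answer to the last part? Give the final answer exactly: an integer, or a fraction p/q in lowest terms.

21504

Part 1: f(2) = 3*(-36) - 2*(32) = -172; iterating: f(2)=-172, f(3)=-444, f(4)=-988, f(5)=-2076, f(6)=-4252, f(7)=-8604, f(8)=-17308, f(9)=-34716, f(10)=-69532, f(11)=-139164, f(12)=-278428, f(13)=-556956, f(14)=-1114012, f(15)=-2228124, f(16)=-4456348; answer -4456348
Part 2: Y1 = -4456348; m = 20; cross terms: (-25*-4 - 20*-6)=220, (20*17 - -34*-4)=204, (-34*-6 - -25*17)=629; twice the area = |1053| = 1053; area = 1053/2; answer 1053/2
Part 3: Y2 = 1053/2; threaded value p + q = 1055; c = 8556; 8556 = 2^2 * 3 * 23 * 31; sigma = (1 + 2 + 4) * (1 + 3) * (1 + 23) * (1 + 31) = 7 * 4 * 24 * 32 = 21504; answer 21504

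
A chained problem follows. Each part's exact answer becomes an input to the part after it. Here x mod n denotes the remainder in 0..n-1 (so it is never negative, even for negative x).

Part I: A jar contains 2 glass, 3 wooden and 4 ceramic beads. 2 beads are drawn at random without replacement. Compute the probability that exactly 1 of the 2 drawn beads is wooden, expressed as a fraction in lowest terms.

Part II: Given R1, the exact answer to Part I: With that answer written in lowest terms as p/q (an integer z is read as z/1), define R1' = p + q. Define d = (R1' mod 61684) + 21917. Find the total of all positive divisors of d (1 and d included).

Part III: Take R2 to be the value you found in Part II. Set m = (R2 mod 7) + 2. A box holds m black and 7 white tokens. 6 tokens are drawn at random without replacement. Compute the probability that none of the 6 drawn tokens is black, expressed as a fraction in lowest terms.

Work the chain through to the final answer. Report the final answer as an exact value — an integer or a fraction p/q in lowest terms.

1/12

Part I: total draws C(9,2) = 36; favorable C(3,1)*C(6,1) = 18; P = 1/2; answer 1/2
Part II: R1 = 1/2; threaded value p + q = 3; d = 21920; 21920 = 2^5 * 5 * 137; sigma = (1 + 2 + 4 + 8 + 16 + 32) * (1 + 5) * (1 + 137) = 63 * 6 * 138 = 52164; answer 52164
Part III: R2 = 52164; m = 2; total draws C(9,6) = 84; favorable C(7,6) = 7; P = 1/12; answer 1/12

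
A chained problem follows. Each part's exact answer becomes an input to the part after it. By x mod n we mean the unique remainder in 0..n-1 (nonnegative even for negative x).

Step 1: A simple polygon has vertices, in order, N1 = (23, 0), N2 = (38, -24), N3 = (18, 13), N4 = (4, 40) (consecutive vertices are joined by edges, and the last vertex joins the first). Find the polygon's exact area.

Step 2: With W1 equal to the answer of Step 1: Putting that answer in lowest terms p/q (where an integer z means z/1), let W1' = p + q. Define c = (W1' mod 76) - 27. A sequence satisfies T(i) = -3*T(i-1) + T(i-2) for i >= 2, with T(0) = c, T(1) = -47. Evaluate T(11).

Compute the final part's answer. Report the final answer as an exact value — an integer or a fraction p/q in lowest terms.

-8148902

Step 1: cross terms: (23*-24 - 38*0)=-552, (38*13 - 18*-24)=926, (18*40 - 4*13)=668, (4*0 - 23*40)=-920; twice the area = |122| = 122; area = 61; answer 61
Step 2: W1 = 61; threaded value p + q = 62; c = 35; T(2) = -3*(-47) + 1*(35) = 176; iterating: T(2)=176, T(3)=-575, T(4)=1901, T(5)=-6278, T(6)=20735, T(7)=-68483, T(8)=226184, T(9)=-747035, T(10)=2467289, T(11)=-8148902; answer -8148902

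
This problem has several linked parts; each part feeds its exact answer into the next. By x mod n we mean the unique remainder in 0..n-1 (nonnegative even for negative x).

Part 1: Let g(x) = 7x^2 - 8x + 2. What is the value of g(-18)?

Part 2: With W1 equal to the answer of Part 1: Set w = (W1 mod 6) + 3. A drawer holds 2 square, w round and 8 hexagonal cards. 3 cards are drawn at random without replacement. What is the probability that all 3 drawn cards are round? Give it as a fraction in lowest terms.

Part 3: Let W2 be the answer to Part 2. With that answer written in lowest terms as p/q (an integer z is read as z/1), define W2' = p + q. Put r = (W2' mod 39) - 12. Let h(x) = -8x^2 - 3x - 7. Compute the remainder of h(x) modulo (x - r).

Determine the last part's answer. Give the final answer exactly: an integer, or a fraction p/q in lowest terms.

Part 1: 7*(-18)^2 - 8*(-18)^1 + 2 = (2268) + (144) + (2) = 2414; answer 2414
Part 2: W1 = 2414; w = 5; total draws C(15,3) = 455; favorable C(5,3) = 10; P = 2/91; answer 2/91
Part 3: W2 = 2/91; threaded value p + q = 93; r = 3; remainder = value at the root: -8*(3)^2 - 3*(3)^1 - 7 = (-72) + (-9) + (-7) = -88; answer -88

-88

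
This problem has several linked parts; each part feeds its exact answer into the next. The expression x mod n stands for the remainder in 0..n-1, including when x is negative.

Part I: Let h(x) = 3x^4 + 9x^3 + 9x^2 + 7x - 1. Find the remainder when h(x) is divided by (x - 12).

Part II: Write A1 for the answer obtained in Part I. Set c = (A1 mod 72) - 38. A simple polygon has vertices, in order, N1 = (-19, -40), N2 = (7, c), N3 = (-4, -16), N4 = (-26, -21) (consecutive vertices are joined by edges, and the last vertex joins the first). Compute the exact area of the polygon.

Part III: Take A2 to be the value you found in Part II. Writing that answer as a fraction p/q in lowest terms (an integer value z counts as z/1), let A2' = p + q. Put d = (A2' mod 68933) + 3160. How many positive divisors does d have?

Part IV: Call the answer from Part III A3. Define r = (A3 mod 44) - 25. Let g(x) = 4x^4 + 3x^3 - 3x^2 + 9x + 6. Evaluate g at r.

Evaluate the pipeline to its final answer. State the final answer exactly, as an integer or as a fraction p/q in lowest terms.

748635

Part I: remainder = value at the root: 3*(12)^4 + 9*(12)^3 + 9*(12)^2 + 7*(12)^1 - 1 = (62208) + (15552) + (1296) + (84) + (-1) = 79139; answer 79139
Part II: A1 = 79139; c = -27; cross terms: (-19*-27 - 7*-40)=793, (7*-16 - -4*-27)=-220, (-4*-21 - -26*-16)=-332, (-26*-40 - -19*-21)=641; twice the area = |882| = 882; area = 441; answer 441
Part III: A2 = 441; threaded value p + q = 442; d = 3602; 3602 = 2 * 1801; number of divisors = (1+1) * (1+1) = 4; answer 4
Part IV: A3 = 4; r = -21; 4*(-21)^4 + 3*(-21)^3 - 3*(-21)^2 + 9*(-21)^1 + 6 = (777924) + (-27783) + (-1323) + (-189) + (6) = 748635; answer 748635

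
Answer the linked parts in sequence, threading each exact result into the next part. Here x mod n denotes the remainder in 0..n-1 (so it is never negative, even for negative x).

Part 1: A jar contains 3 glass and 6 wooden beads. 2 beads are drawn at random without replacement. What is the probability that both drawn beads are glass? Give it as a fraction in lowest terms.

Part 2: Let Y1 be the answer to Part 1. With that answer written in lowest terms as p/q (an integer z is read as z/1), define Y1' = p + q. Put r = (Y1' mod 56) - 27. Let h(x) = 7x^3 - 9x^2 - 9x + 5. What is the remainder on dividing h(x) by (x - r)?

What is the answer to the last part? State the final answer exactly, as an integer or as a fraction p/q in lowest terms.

Part 1: total draws C(9,2) = 36; favorable C(3,2) = 3; P = 1/12; answer 1/12
Part 2: Y1 = 1/12; threaded value p + q = 13; r = -14; remainder = value at the root: 7*(-14)^3 - 9*(-14)^2 - 9*(-14)^1 + 5 = (-19208) + (-1764) + (126) + (5) = -20841; answer -20841

-20841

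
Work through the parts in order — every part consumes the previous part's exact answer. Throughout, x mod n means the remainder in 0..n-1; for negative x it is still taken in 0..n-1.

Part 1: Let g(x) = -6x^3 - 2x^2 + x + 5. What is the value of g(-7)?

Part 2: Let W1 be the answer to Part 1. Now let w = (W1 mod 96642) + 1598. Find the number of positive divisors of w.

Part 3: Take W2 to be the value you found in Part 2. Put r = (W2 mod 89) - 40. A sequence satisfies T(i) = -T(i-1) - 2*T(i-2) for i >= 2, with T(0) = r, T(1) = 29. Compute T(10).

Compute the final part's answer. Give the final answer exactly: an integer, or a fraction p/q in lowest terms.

-633

Part 1: -6*(-7)^3 - 2*(-7)^2 + 1*(-7)^1 + 5 = (2058) + (-98) + (-7) + (5) = 1958; answer 1958
Part 2: W1 = 1958; w = 3556; 3556 = 2^2 * 7 * 127; number of divisors = (2+1) * (1+1) * (1+1) = 12; answer 12
Part 3: W2 = 12; r = -28; T(2) = -1*(29) - 2*(-28) = 27; iterating: T(2)=27, T(3)=-85, T(4)=31, T(5)=139, T(6)=-201, T(7)=-77, T(8)=479, T(9)=-325, T(10)=-633; answer -633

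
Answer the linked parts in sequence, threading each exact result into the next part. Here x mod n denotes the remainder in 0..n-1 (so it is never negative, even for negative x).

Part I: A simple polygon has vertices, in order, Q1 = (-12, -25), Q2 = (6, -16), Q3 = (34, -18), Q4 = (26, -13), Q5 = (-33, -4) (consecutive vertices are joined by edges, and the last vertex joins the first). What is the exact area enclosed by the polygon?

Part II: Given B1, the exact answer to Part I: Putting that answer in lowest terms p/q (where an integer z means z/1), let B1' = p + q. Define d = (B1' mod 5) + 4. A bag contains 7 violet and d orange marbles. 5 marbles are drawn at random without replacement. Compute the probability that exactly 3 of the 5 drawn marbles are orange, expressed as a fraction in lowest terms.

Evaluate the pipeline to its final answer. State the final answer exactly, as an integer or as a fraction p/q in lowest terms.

2/11

Part I: cross terms: (-12*-16 - 6*-25)=342, (6*-18 - 34*-16)=436, (34*-13 - 26*-18)=26, (26*-4 - -33*-13)=-533, (-33*-25 - -12*-4)=777; twice the area = |1048| = 1048; area = 524; answer 524
Part II: B1 = 524; threaded value p + q = 525; d = 4; total draws C(11,5) = 462; favorable C(4,3)*C(7,2) = 84; P = 2/11; answer 2/11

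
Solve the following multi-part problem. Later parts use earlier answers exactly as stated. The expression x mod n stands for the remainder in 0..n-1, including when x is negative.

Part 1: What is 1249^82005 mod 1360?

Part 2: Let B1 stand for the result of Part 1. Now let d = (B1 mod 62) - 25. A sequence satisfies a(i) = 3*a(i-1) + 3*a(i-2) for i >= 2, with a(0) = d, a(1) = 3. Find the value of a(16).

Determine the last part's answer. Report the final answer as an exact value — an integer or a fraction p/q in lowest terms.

-4470619473

Part 1: squarings mod 1360: 1249^1=1249, 1249^2=81, 1249^4=1121, 1249^8=1, 1249^16=1, 1249^32=1, 1249^64=1, 1249^128=1, 1249^256=1, 1249^512=1, 1249^1024=1, 1249^2048=1, 1249^4096=1, 1249^8192=1, 1249^16384=1, 1249^32768=1, 1249^65536=1; 1249^82005 = 1249^1 * 1249^4 * 1249^16 * 1249^64 * 1249^16384 * 1249^65536 = 689 (mod 1360); answer 689
Part 2: B1 = 689; d = -18; a(2) = 3*(3) + 3*(-18) = -45; iterating: a(2)=-45, a(3)=-126, a(4)=-513, a(5)=-1917, a(6)=-7290, a(7)=-27621, a(8)=-104733, a(9)=-397062, a(10)=-1505385, a(11)=-5707341, a(12)=-21638178, a(13)=-82036557, a(14)=-311024205, a(15)=-1179182286, a(16)=-4470619473; answer -4470619473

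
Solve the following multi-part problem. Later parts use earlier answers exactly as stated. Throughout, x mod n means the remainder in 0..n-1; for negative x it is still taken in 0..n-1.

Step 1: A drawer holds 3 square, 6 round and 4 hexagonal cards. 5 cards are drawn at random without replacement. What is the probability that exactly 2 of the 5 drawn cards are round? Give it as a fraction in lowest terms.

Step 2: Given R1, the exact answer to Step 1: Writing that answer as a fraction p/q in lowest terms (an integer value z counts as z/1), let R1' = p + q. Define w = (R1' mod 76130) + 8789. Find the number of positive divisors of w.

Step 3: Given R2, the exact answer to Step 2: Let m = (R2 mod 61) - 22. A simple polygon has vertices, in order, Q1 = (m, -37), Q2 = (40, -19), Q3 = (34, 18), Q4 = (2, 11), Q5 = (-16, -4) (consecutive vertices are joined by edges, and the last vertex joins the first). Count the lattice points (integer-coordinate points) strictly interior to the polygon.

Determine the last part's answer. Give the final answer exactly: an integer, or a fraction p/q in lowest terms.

2066

Step 1: total draws C(13,5) = 1287; favorable C(6,2)*C(7,3) = 525; P = 175/429; answer 175/429
Step 2: R1 = 175/429; threaded value p + q = 604; w = 9393; 9393 = 3 * 31 * 101; number of divisors = (1+1) * (1+1) * (1+1) = 8; answer 8
Step 3: R2 = 8; m = -14; cross terms: (-14*-19 - 40*-37)=1746, (40*18 - 34*-19)=1366, (34*11 - 2*18)=338, (2*-4 - -16*11)=168, (-16*-37 - -14*-4)=536; twice the area = |4154| = 4154; area = 2077; boundary points = 18 + 1 + 1 + 3 + 1 = 24; strictly interior points = area - boundary/2 + 1 = 2066; answer 2066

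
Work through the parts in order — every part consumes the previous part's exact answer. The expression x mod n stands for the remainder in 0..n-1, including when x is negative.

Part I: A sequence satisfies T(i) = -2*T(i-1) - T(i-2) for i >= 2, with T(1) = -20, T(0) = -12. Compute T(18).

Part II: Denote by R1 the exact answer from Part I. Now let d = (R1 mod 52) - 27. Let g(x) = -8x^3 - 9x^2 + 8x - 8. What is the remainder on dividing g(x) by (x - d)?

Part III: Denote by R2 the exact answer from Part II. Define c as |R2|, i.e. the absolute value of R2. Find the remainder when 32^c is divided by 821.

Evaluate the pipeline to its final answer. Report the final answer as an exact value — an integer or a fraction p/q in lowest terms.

496

Part I: T(2) = -2*(-20) - 1*(-12) = 52; iterating: T(2)=52, T(3)=-84, T(4)=116, T(5)=-148, T(6)=180, T(7)=-212, T(8)=244, T(9)=-276, T(10)=308, T(11)=-340, T(12)=372, T(13)=-404, T(14)=436, T(15)=-468, T(16)=500, T(17)=-532, T(18)=564; answer 564
Part II: R1 = 564; d = 17; remainder = value at the root: -8*(17)^3 - 9*(17)^2 + 8*(17)^1 - 8 = (-39304) + (-2601) + (136) + (-8) = -41777; answer -41777
Part III: R2 = -41777; c = 41777; squarings mod 821: 32^1=32, 32^2=203, 32^4=159, 32^8=651, 32^16=165, 32^32=132, 32^64=183, 32^128=649, 32^256=28, 32^512=784, 32^1024=548, 32^2048=639, 32^4096=284, 32^8192=198, 32^16384=617, 32^32768=566; 32^41777 = 32^1 * 32^16 * 32^32 * 32^256 * 32^512 * 32^8192 * 32^32768 = 496 (mod 821); answer 496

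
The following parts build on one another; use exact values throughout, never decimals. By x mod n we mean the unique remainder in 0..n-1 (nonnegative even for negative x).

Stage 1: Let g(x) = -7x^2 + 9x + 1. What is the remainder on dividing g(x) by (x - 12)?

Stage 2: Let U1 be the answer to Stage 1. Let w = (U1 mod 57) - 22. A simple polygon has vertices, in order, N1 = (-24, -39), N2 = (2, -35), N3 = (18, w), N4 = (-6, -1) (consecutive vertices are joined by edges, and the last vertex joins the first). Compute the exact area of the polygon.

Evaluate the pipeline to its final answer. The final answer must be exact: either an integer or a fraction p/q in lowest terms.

834

Stage 1: remainder = value at the root: -7*(12)^2 + 9*(12)^1 + 1 = (-1008) + (108) + (1) = -899; answer -899
Stage 2: U1 = -899; w = -9; cross terms: (-24*-35 - 2*-39)=918, (2*-9 - 18*-35)=612, (18*-1 - -6*-9)=-72, (-6*-39 - -24*-1)=210; twice the area = |1668| = 1668; area = 834; answer 834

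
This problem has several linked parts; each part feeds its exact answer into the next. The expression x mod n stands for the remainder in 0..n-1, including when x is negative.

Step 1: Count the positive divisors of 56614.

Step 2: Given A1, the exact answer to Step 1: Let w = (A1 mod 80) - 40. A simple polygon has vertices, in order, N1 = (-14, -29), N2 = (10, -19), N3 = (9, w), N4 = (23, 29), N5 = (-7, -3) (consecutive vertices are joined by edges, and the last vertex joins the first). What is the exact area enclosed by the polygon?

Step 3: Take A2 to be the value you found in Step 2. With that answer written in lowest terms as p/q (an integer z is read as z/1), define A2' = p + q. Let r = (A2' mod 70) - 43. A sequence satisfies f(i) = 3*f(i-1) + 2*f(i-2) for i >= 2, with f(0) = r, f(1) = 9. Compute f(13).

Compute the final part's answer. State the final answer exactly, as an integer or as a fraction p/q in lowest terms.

Step 1: 56614 = 2 * 28307; number of divisors = (1+1) * (1+1) = 4; answer 4
Step 2: A1 = 4; w = -36; cross terms: (-14*-19 - 10*-29)=556, (10*-36 - 9*-19)=-189, (9*29 - 23*-36)=1089, (23*-3 - -7*29)=134, (-7*-29 - -14*-3)=161; twice the area = |1751| = 1751; area = 1751/2; answer 1751/2
Step 3: A2 = 1751/2; threaded value p + q = 1753; r = -40; f(2) = 3*(9) + 2*(-40) = -53; iterating: f(2)=-53, f(3)=-141, f(4)=-529, f(5)=-1869, f(6)=-6665, f(7)=-23733, f(8)=-84529, f(9)=-301053, f(10)=-1072217, f(11)=-3818757, f(12)=-13600705, f(13)=-48439629; answer -48439629

-48439629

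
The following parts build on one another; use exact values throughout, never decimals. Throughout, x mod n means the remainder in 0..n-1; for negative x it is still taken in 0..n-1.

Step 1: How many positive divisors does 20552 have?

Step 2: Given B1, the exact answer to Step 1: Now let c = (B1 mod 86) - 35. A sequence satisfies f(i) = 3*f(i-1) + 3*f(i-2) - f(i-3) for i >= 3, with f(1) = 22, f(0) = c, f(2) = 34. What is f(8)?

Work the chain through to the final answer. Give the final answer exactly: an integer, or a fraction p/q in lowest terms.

126709

Step 1: 20552 = 2^3 * 7 * 367; number of divisors = (3+1) * (1+1) * (1+1) = 16; answer 16
Step 2: B1 = 16; c = -19; f(3) = 3*(34) + 3*(22) - 1*(-19) = 187; iterating: f(3)=187, f(4)=641, f(5)=2450, f(6)=9086, f(7)=33967, f(8)=126709; answer 126709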